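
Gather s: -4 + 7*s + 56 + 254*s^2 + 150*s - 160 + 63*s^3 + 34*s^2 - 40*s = 63*s^3 + 288*s^2 + 117*s - 108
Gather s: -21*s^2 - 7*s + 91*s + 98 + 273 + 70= -21*s^2 + 84*s + 441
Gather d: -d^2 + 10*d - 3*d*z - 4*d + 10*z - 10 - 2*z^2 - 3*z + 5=-d^2 + d*(6 - 3*z) - 2*z^2 + 7*z - 5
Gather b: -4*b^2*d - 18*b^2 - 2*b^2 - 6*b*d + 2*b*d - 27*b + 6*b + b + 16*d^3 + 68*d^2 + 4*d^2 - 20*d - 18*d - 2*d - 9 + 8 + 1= b^2*(-4*d - 20) + b*(-4*d - 20) + 16*d^3 + 72*d^2 - 40*d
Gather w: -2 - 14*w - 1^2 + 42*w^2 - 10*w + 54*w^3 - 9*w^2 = 54*w^3 + 33*w^2 - 24*w - 3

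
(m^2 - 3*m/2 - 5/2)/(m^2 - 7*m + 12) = (2*m^2 - 3*m - 5)/(2*(m^2 - 7*m + 12))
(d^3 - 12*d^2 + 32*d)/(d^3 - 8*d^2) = (d - 4)/d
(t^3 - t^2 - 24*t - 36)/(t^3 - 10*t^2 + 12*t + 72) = (t + 3)/(t - 6)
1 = 1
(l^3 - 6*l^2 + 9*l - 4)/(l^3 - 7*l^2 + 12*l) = (l^2 - 2*l + 1)/(l*(l - 3))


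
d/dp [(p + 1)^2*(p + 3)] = (p + 1)*(3*p + 7)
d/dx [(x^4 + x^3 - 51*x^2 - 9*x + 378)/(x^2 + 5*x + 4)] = 2*(x^5 + 8*x^4 + 13*x^3 - 117*x^2 - 582*x - 963)/(x^4 + 10*x^3 + 33*x^2 + 40*x + 16)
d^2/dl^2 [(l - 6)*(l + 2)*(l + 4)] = 6*l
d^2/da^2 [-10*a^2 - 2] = -20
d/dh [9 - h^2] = -2*h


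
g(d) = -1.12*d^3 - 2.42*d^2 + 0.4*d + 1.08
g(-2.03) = -0.34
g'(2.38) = -30.15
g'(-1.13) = 1.58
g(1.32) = -5.18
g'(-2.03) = -3.62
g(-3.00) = 8.34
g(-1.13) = -0.85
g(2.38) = -26.77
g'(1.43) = -13.39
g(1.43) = -6.57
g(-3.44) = 16.66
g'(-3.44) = -22.71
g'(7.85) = -244.65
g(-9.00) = 617.94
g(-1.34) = -1.11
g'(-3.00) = -15.32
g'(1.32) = -11.84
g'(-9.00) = -228.20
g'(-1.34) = 0.85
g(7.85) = -686.69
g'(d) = -3.36*d^2 - 4.84*d + 0.4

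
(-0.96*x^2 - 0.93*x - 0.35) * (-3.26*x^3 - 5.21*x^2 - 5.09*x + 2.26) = 3.1296*x^5 + 8.0334*x^4 + 10.8727*x^3 + 4.3876*x^2 - 0.3203*x - 0.791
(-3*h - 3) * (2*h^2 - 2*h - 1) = -6*h^3 + 9*h + 3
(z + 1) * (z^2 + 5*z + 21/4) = z^3 + 6*z^2 + 41*z/4 + 21/4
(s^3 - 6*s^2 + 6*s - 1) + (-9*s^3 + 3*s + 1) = -8*s^3 - 6*s^2 + 9*s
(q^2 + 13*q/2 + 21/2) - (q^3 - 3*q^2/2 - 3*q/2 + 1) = -q^3 + 5*q^2/2 + 8*q + 19/2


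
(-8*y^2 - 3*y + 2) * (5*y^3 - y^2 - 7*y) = -40*y^5 - 7*y^4 + 69*y^3 + 19*y^2 - 14*y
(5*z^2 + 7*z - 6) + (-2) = 5*z^2 + 7*z - 8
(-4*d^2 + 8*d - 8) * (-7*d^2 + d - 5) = 28*d^4 - 60*d^3 + 84*d^2 - 48*d + 40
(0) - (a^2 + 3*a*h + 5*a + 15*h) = -a^2 - 3*a*h - 5*a - 15*h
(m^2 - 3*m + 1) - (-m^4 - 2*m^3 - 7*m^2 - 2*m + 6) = m^4 + 2*m^3 + 8*m^2 - m - 5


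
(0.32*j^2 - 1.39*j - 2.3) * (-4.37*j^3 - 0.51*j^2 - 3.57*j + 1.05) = -1.3984*j^5 + 5.9111*j^4 + 9.6175*j^3 + 6.4713*j^2 + 6.7515*j - 2.415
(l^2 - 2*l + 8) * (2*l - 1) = 2*l^3 - 5*l^2 + 18*l - 8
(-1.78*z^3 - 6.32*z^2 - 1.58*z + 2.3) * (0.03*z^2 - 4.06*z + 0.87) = -0.0534*z^5 + 7.0372*z^4 + 24.0632*z^3 + 0.985399999999999*z^2 - 10.7126*z + 2.001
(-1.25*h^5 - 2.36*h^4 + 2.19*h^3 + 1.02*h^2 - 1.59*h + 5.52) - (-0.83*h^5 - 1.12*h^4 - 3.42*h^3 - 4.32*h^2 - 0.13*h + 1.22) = -0.42*h^5 - 1.24*h^4 + 5.61*h^3 + 5.34*h^2 - 1.46*h + 4.3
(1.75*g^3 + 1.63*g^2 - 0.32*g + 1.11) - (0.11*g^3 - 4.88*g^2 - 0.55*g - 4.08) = 1.64*g^3 + 6.51*g^2 + 0.23*g + 5.19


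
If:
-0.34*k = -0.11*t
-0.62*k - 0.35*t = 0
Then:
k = 0.00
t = 0.00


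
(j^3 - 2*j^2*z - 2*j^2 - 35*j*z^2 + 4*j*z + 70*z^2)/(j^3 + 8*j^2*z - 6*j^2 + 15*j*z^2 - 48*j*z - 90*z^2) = (j^2 - 7*j*z - 2*j + 14*z)/(j^2 + 3*j*z - 6*j - 18*z)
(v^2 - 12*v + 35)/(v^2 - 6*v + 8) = (v^2 - 12*v + 35)/(v^2 - 6*v + 8)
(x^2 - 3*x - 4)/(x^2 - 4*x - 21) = (-x^2 + 3*x + 4)/(-x^2 + 4*x + 21)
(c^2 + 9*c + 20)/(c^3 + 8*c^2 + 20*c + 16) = (c + 5)/(c^2 + 4*c + 4)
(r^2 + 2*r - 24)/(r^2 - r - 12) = (r + 6)/(r + 3)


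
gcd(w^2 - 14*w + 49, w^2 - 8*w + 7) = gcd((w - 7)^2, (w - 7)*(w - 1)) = w - 7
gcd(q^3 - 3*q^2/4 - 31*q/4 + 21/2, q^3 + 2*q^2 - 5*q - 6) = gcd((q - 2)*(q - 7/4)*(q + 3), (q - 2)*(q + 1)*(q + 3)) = q^2 + q - 6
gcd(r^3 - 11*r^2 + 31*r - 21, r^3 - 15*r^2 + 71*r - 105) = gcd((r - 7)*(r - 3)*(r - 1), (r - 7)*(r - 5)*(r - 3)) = r^2 - 10*r + 21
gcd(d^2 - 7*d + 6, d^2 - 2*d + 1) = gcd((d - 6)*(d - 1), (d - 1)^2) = d - 1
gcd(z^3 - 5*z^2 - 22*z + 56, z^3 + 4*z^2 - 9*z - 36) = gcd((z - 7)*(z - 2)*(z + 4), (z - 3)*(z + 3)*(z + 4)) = z + 4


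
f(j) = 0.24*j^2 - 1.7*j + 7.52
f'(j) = 0.48*j - 1.7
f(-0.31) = 8.07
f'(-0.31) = -1.85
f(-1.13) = 9.75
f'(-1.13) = -2.24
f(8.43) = 10.24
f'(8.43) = 2.35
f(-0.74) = 8.91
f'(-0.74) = -2.06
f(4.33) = 4.66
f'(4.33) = 0.38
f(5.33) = 5.28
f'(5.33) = 0.86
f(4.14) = 4.60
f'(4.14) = 0.29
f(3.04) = 4.57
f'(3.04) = -0.24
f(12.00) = 21.68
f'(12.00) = 4.06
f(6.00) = 5.96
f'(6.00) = 1.18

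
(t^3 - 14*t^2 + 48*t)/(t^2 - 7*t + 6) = t*(t - 8)/(t - 1)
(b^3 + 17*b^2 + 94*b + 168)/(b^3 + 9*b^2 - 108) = (b^2 + 11*b + 28)/(b^2 + 3*b - 18)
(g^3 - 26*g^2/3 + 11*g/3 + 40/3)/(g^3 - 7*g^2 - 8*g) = (g - 5/3)/g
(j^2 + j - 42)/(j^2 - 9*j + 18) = (j + 7)/(j - 3)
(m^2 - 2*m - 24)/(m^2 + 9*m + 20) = (m - 6)/(m + 5)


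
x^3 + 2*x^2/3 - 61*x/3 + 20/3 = (x - 4)*(x - 1/3)*(x + 5)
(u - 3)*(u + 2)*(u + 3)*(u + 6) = u^4 + 8*u^3 + 3*u^2 - 72*u - 108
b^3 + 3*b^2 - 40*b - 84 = (b - 6)*(b + 2)*(b + 7)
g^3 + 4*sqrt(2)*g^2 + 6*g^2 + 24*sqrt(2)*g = g*(g + 6)*(g + 4*sqrt(2))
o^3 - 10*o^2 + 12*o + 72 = (o - 6)^2*(o + 2)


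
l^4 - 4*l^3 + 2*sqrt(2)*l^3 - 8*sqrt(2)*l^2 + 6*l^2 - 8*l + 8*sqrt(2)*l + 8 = (l - 2)^2*(l + sqrt(2))^2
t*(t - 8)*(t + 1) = t^3 - 7*t^2 - 8*t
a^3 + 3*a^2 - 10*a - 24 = (a - 3)*(a + 2)*(a + 4)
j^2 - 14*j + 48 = (j - 8)*(j - 6)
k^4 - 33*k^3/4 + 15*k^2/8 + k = k*(k - 8)*(k - 1/2)*(k + 1/4)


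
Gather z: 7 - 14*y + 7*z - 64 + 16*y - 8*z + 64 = 2*y - z + 7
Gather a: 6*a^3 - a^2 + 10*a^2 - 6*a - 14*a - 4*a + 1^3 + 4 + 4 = 6*a^3 + 9*a^2 - 24*a + 9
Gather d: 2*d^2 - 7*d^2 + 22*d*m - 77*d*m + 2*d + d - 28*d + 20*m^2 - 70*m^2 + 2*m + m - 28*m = -5*d^2 + d*(-55*m - 25) - 50*m^2 - 25*m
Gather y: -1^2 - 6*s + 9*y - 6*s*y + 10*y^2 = -6*s + 10*y^2 + y*(9 - 6*s) - 1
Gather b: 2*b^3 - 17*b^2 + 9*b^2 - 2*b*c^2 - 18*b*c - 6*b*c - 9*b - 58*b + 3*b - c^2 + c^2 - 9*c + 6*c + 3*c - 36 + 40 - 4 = 2*b^3 - 8*b^2 + b*(-2*c^2 - 24*c - 64)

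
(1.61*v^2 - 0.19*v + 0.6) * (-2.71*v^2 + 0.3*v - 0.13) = -4.3631*v^4 + 0.9979*v^3 - 1.8923*v^2 + 0.2047*v - 0.078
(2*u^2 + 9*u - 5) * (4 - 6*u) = -12*u^3 - 46*u^2 + 66*u - 20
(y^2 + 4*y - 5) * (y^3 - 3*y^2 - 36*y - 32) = y^5 + y^4 - 53*y^3 - 161*y^2 + 52*y + 160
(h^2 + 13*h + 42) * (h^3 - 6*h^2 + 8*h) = h^5 + 7*h^4 - 28*h^3 - 148*h^2 + 336*h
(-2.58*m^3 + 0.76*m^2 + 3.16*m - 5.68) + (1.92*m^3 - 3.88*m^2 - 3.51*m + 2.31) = -0.66*m^3 - 3.12*m^2 - 0.35*m - 3.37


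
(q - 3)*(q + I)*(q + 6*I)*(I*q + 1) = I*q^4 - 6*q^3 - 3*I*q^3 + 18*q^2 + I*q^2 - 6*q - 3*I*q + 18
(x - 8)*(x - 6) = x^2 - 14*x + 48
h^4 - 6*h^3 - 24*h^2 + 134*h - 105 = (h - 7)*(h - 3)*(h - 1)*(h + 5)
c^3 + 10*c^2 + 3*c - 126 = (c - 3)*(c + 6)*(c + 7)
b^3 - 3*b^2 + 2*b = b*(b - 2)*(b - 1)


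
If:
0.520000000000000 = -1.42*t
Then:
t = -0.37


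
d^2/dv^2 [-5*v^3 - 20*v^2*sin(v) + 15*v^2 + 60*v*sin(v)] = 20*v^2*sin(v) - 60*v*sin(v) - 80*v*cos(v) - 30*v - 40*sin(v) + 120*cos(v) + 30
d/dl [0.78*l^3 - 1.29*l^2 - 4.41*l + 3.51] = 2.34*l^2 - 2.58*l - 4.41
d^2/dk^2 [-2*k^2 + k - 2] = -4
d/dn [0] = 0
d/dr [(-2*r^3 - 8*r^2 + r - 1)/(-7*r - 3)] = 2*(14*r^3 + 37*r^2 + 24*r - 5)/(49*r^2 + 42*r + 9)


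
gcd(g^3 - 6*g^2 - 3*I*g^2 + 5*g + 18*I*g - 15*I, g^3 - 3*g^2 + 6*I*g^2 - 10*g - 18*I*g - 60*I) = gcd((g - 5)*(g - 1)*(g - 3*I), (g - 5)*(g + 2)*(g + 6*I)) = g - 5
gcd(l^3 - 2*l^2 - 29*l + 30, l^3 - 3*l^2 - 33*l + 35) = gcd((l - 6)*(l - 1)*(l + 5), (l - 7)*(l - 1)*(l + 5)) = l^2 + 4*l - 5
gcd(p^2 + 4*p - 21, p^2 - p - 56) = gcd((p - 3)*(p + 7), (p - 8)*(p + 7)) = p + 7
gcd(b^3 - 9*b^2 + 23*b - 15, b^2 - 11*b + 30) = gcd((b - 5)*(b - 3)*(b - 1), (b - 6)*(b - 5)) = b - 5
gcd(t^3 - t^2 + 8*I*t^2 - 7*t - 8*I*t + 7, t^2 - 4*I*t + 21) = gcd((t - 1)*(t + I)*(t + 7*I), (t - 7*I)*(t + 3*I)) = 1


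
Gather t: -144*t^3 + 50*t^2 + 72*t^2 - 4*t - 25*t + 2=-144*t^3 + 122*t^2 - 29*t + 2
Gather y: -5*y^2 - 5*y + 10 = -5*y^2 - 5*y + 10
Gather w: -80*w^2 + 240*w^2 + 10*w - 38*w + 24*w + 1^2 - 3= 160*w^2 - 4*w - 2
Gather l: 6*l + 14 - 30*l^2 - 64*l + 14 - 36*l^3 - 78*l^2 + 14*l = -36*l^3 - 108*l^2 - 44*l + 28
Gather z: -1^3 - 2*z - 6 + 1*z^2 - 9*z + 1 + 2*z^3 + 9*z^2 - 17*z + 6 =2*z^3 + 10*z^2 - 28*z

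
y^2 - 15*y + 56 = (y - 8)*(y - 7)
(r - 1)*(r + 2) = r^2 + r - 2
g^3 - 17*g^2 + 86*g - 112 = (g - 8)*(g - 7)*(g - 2)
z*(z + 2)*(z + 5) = z^3 + 7*z^2 + 10*z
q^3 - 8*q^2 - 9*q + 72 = (q - 8)*(q - 3)*(q + 3)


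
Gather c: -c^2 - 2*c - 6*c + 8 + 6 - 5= -c^2 - 8*c + 9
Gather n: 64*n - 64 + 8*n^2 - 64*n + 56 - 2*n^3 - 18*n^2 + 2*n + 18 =-2*n^3 - 10*n^2 + 2*n + 10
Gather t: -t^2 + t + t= -t^2 + 2*t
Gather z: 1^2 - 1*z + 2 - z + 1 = 4 - 2*z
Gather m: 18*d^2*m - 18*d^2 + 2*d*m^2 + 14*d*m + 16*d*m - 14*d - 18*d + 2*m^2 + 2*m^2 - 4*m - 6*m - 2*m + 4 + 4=-18*d^2 - 32*d + m^2*(2*d + 4) + m*(18*d^2 + 30*d - 12) + 8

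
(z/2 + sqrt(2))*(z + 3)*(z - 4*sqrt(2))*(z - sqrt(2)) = z^4/2 - 3*sqrt(2)*z^3/2 + 3*z^3/2 - 9*sqrt(2)*z^2/2 - 6*z^2 - 18*z + 8*sqrt(2)*z + 24*sqrt(2)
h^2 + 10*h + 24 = (h + 4)*(h + 6)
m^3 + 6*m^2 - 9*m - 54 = (m - 3)*(m + 3)*(m + 6)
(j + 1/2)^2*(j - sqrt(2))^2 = j^4 - 2*sqrt(2)*j^3 + j^3 - 2*sqrt(2)*j^2 + 9*j^2/4 - sqrt(2)*j/2 + 2*j + 1/2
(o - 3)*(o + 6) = o^2 + 3*o - 18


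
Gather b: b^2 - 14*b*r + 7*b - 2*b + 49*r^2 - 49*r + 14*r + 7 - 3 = b^2 + b*(5 - 14*r) + 49*r^2 - 35*r + 4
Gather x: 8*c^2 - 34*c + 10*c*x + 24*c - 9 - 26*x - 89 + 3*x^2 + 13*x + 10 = 8*c^2 - 10*c + 3*x^2 + x*(10*c - 13) - 88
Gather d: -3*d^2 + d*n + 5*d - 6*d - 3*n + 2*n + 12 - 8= -3*d^2 + d*(n - 1) - n + 4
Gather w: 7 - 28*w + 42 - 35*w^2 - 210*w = -35*w^2 - 238*w + 49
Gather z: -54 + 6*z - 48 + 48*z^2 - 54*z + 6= 48*z^2 - 48*z - 96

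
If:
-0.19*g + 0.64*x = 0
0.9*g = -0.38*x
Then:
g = 0.00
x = 0.00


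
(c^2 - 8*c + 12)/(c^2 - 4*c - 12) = (c - 2)/(c + 2)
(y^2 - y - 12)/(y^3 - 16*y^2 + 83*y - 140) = (y + 3)/(y^2 - 12*y + 35)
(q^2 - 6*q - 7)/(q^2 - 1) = (q - 7)/(q - 1)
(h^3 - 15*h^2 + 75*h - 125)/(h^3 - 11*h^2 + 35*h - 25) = (h - 5)/(h - 1)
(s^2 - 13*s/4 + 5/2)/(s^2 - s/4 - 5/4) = (s - 2)/(s + 1)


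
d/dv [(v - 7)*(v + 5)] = 2*v - 2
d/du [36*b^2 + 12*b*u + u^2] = 12*b + 2*u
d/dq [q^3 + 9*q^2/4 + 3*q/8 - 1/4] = 3*q^2 + 9*q/2 + 3/8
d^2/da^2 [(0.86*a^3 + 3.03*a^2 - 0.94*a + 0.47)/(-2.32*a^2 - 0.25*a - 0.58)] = (7.105427357601e-15*a^5 + 15.840644*a^3 + 8.53644*a^2 - 10.960608*a - 1.10507)/(12.487168*a^6 + 4.0368*a^5 + 9.800376*a^4 + 2.034025*a^3 + 2.450094*a^2 + 0.2523*a + 0.195112)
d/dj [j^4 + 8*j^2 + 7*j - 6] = 4*j^3 + 16*j + 7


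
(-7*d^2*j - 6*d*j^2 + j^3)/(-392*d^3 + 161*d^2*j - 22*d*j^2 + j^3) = j*(d + j)/(56*d^2 - 15*d*j + j^2)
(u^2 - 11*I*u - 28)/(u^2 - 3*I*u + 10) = (u^2 - 11*I*u - 28)/(u^2 - 3*I*u + 10)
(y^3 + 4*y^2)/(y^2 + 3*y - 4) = y^2/(y - 1)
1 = 1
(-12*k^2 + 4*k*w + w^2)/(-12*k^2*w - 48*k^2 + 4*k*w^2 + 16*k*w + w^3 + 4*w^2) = 1/(w + 4)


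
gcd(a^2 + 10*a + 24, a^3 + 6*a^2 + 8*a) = a + 4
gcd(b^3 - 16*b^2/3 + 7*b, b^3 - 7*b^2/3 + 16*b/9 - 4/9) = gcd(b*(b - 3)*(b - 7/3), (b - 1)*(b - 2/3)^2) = 1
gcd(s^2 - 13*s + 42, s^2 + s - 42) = s - 6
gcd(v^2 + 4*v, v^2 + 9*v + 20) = v + 4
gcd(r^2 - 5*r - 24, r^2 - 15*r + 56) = r - 8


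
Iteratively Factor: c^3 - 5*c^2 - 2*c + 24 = (c - 3)*(c^2 - 2*c - 8) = (c - 4)*(c - 3)*(c + 2)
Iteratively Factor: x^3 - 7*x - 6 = (x + 1)*(x^2 - x - 6) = (x + 1)*(x + 2)*(x - 3)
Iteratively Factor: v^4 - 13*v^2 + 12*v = (v - 1)*(v^3 + v^2 - 12*v) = (v - 1)*(v + 4)*(v^2 - 3*v) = v*(v - 1)*(v + 4)*(v - 3)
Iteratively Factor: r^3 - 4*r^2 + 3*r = (r)*(r^2 - 4*r + 3) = r*(r - 1)*(r - 3)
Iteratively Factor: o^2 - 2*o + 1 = (o - 1)*(o - 1)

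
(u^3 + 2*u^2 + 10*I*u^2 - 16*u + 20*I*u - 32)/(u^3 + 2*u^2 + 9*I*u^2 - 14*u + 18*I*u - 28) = (u + 8*I)/(u + 7*I)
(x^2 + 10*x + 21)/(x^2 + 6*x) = (x^2 + 10*x + 21)/(x*(x + 6))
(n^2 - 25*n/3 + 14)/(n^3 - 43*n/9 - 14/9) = 3*(n - 6)/(3*n^2 + 7*n + 2)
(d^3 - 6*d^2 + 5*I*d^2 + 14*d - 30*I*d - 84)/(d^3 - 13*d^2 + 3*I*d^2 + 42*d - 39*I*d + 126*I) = (d^2 + 5*I*d + 14)/(d^2 + d*(-7 + 3*I) - 21*I)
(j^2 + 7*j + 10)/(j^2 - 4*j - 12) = (j + 5)/(j - 6)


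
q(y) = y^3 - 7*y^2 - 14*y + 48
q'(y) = 3*y^2 - 14*y - 14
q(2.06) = -1.80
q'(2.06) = -30.11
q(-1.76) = 45.51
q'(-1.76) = 19.93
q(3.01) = -30.29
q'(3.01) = -28.96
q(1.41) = 17.15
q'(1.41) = -27.78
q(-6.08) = -350.40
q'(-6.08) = 182.02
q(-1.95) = 41.27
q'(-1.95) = 24.71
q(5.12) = -72.96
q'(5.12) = -7.04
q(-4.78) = -154.23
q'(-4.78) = 121.47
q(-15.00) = -4692.00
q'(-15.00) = 871.00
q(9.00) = 84.00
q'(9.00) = 103.00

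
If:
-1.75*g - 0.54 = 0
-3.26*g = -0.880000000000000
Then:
No Solution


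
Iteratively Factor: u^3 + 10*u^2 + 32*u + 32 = (u + 2)*(u^2 + 8*u + 16) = (u + 2)*(u + 4)*(u + 4)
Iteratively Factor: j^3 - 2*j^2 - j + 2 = (j - 2)*(j^2 - 1) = (j - 2)*(j - 1)*(j + 1)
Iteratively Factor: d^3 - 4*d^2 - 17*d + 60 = (d - 3)*(d^2 - d - 20) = (d - 5)*(d - 3)*(d + 4)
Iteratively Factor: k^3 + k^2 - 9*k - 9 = (k + 1)*(k^2 - 9) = (k + 1)*(k + 3)*(k - 3)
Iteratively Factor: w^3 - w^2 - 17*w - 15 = (w + 3)*(w^2 - 4*w - 5) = (w - 5)*(w + 3)*(w + 1)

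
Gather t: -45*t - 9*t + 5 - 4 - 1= -54*t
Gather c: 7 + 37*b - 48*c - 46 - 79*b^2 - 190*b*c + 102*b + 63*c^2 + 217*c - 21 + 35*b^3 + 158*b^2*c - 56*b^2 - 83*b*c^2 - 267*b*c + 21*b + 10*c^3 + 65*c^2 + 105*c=35*b^3 - 135*b^2 + 160*b + 10*c^3 + c^2*(128 - 83*b) + c*(158*b^2 - 457*b + 274) - 60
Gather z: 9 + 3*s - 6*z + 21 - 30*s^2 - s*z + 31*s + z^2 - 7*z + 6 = -30*s^2 + 34*s + z^2 + z*(-s - 13) + 36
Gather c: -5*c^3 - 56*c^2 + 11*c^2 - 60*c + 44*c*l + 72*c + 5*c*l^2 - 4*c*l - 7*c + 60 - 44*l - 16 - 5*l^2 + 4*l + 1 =-5*c^3 - 45*c^2 + c*(5*l^2 + 40*l + 5) - 5*l^2 - 40*l + 45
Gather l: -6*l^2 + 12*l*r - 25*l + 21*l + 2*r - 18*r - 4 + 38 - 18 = -6*l^2 + l*(12*r - 4) - 16*r + 16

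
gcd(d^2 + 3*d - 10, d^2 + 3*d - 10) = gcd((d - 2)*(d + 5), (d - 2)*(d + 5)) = d^2 + 3*d - 10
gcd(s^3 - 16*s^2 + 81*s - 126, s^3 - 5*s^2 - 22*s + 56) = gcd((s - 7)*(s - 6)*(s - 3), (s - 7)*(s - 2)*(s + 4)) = s - 7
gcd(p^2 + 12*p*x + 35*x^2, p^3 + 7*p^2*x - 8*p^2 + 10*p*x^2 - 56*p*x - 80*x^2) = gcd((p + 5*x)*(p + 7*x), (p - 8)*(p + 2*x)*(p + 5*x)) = p + 5*x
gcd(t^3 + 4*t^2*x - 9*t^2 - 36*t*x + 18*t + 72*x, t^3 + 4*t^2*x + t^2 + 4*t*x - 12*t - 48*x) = t^2 + 4*t*x - 3*t - 12*x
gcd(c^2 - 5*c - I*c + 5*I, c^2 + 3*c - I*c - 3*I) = c - I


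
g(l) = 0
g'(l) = 0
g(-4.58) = 0.00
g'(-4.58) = 0.00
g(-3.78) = 0.00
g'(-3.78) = 0.00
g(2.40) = 0.00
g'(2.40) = 0.00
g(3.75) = 0.00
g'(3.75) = 0.00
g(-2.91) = 0.00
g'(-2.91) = 0.00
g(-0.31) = 0.00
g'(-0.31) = 0.00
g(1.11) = 0.00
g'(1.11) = 0.00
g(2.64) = 0.00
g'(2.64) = 0.00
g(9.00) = 0.00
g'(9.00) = 0.00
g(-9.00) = 0.00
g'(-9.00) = 0.00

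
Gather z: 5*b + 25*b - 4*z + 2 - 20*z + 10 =30*b - 24*z + 12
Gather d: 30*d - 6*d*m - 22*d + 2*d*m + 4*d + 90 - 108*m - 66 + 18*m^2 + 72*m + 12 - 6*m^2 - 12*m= d*(12 - 4*m) + 12*m^2 - 48*m + 36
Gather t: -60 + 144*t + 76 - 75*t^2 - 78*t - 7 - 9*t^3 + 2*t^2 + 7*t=-9*t^3 - 73*t^2 + 73*t + 9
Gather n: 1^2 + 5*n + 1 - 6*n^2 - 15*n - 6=-6*n^2 - 10*n - 4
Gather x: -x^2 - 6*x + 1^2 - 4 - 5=-x^2 - 6*x - 8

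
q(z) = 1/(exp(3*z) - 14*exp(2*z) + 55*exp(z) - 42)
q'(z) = (-3*exp(3*z) + 28*exp(2*z) - 55*exp(z))/(exp(3*z) - 14*exp(2*z) + 55*exp(z) - 42)^2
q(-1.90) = -0.03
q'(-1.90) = -0.01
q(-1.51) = -0.03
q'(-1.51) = -0.01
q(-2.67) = -0.03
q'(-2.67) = -0.00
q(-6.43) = -0.02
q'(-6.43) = -0.00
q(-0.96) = -0.04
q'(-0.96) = -0.03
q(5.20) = 0.00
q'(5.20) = -0.00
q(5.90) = 0.00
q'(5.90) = -0.00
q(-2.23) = -0.03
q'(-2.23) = -0.00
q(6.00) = 0.00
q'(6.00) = 0.00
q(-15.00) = -0.02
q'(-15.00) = 0.00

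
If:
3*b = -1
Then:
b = -1/3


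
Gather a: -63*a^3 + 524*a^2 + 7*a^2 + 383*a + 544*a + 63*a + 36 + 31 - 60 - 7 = -63*a^3 + 531*a^2 + 990*a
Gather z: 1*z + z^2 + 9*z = z^2 + 10*z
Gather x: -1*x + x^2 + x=x^2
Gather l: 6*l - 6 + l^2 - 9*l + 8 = l^2 - 3*l + 2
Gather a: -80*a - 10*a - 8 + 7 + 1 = -90*a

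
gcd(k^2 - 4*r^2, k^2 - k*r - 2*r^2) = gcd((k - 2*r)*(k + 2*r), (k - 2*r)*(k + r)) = -k + 2*r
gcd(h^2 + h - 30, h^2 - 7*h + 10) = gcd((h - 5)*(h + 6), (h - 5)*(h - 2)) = h - 5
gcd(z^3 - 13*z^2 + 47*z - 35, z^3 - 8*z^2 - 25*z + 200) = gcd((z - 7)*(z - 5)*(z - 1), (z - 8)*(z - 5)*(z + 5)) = z - 5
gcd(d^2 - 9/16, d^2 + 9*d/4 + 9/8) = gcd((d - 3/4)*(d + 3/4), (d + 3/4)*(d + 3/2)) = d + 3/4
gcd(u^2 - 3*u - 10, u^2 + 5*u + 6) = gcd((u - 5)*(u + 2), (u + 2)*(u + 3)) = u + 2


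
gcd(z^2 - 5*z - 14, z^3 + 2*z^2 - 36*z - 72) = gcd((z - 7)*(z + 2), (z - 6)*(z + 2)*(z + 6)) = z + 2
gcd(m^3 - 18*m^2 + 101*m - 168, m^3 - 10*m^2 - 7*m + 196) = m - 7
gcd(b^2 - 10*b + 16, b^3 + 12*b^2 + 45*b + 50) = 1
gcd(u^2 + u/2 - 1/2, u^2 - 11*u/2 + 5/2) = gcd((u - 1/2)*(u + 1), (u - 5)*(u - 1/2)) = u - 1/2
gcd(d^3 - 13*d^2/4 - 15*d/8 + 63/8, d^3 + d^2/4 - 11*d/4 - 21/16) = d^2 - d/4 - 21/8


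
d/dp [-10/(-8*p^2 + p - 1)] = 10*(1 - 16*p)/(8*p^2 - p + 1)^2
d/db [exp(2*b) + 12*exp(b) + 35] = 2*(exp(b) + 6)*exp(b)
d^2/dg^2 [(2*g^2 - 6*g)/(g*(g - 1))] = -8/(g^3 - 3*g^2 + 3*g - 1)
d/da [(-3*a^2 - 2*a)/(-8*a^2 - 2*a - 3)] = 2*(-5*a^2 + 9*a + 3)/(64*a^4 + 32*a^3 + 52*a^2 + 12*a + 9)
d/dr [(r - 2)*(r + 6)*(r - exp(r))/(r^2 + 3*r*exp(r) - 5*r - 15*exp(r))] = (-(r - 2)*(r + 6)*(r - exp(r))*(3*r*exp(r) + 2*r - 12*exp(r) - 5) + ((1 - exp(r))*(r - 2)*(r + 6) + (r - 2)*(r - exp(r)) + (r + 6)*(r - exp(r)))*(r^2 + 3*r*exp(r) - 5*r - 15*exp(r)))/(r^2 + 3*r*exp(r) - 5*r - 15*exp(r))^2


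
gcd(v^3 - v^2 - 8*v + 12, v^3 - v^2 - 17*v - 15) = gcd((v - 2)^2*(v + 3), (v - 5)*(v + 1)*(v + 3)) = v + 3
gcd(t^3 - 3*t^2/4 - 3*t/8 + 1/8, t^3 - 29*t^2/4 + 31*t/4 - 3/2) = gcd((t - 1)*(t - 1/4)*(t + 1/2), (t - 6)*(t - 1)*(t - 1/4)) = t^2 - 5*t/4 + 1/4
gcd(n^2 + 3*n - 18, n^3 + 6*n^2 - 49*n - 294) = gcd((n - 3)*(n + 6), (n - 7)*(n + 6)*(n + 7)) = n + 6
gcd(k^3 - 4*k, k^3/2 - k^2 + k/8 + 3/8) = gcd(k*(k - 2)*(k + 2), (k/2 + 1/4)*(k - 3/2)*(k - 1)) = 1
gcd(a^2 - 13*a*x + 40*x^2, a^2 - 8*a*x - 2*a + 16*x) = -a + 8*x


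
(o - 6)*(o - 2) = o^2 - 8*o + 12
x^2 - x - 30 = (x - 6)*(x + 5)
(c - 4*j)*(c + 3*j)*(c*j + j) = c^3*j - c^2*j^2 + c^2*j - 12*c*j^3 - c*j^2 - 12*j^3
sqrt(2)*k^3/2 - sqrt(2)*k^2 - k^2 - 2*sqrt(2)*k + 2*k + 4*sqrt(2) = (k - 2)*(k - 2*sqrt(2))*(sqrt(2)*k/2 + 1)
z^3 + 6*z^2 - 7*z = z*(z - 1)*(z + 7)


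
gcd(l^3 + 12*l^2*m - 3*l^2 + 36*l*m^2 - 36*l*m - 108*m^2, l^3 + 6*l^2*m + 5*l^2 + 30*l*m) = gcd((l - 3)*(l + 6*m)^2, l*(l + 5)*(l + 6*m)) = l + 6*m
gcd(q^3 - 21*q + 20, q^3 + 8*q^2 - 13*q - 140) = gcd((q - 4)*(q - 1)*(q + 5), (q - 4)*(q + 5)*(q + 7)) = q^2 + q - 20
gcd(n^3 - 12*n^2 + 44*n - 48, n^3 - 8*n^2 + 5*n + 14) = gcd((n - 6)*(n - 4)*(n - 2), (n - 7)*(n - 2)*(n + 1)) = n - 2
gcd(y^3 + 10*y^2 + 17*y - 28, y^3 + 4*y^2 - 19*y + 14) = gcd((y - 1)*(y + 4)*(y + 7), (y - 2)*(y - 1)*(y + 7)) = y^2 + 6*y - 7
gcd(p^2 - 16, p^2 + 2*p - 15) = 1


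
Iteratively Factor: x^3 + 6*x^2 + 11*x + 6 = (x + 2)*(x^2 + 4*x + 3) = (x + 1)*(x + 2)*(x + 3)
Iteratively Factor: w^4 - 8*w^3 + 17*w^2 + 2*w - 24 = (w - 4)*(w^3 - 4*w^2 + w + 6) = (w - 4)*(w - 2)*(w^2 - 2*w - 3) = (w - 4)*(w - 2)*(w + 1)*(w - 3)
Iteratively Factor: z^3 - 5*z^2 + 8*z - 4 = (z - 2)*(z^2 - 3*z + 2) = (z - 2)*(z - 1)*(z - 2)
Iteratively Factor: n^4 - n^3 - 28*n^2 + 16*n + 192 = (n - 4)*(n^3 + 3*n^2 - 16*n - 48) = (n - 4)*(n + 4)*(n^2 - n - 12) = (n - 4)^2*(n + 4)*(n + 3)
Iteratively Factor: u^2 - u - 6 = (u - 3)*(u + 2)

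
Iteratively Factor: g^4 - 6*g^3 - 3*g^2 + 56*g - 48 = (g - 1)*(g^3 - 5*g^2 - 8*g + 48) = (g - 4)*(g - 1)*(g^2 - g - 12) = (g - 4)*(g - 1)*(g + 3)*(g - 4)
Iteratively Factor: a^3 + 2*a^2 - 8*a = (a - 2)*(a^2 + 4*a) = (a - 2)*(a + 4)*(a)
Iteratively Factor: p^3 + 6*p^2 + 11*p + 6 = (p + 2)*(p^2 + 4*p + 3) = (p + 1)*(p + 2)*(p + 3)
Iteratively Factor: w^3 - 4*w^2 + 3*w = (w)*(w^2 - 4*w + 3) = w*(w - 3)*(w - 1)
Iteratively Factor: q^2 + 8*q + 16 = (q + 4)*(q + 4)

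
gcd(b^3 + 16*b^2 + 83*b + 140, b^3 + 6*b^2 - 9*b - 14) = b + 7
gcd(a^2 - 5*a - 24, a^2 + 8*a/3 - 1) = a + 3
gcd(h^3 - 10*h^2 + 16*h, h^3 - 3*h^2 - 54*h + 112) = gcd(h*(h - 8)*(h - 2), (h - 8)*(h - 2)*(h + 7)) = h^2 - 10*h + 16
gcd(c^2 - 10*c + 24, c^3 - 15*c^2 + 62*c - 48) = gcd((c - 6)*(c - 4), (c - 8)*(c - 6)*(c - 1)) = c - 6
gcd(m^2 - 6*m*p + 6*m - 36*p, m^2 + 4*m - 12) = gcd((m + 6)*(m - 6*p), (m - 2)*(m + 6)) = m + 6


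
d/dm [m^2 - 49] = 2*m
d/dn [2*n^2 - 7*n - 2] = 4*n - 7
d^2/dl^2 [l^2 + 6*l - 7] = 2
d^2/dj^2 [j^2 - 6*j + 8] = 2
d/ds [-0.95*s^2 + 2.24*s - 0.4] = 2.24 - 1.9*s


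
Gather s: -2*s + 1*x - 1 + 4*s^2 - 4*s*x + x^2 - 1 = 4*s^2 + s*(-4*x - 2) + x^2 + x - 2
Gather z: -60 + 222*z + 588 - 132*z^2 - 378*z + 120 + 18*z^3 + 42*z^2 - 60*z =18*z^3 - 90*z^2 - 216*z + 648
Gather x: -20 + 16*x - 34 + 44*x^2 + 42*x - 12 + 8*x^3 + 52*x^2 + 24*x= 8*x^3 + 96*x^2 + 82*x - 66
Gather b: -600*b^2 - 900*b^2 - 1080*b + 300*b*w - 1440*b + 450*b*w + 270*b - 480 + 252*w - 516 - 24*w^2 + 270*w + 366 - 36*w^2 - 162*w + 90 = -1500*b^2 + b*(750*w - 2250) - 60*w^2 + 360*w - 540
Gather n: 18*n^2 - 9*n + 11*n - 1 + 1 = 18*n^2 + 2*n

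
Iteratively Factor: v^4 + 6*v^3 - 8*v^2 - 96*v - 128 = (v + 2)*(v^3 + 4*v^2 - 16*v - 64) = (v + 2)*(v + 4)*(v^2 - 16) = (v + 2)*(v + 4)^2*(v - 4)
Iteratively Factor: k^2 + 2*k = (k)*(k + 2)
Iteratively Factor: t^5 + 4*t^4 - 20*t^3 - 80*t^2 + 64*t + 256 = (t - 2)*(t^4 + 6*t^3 - 8*t^2 - 96*t - 128) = (t - 2)*(t + 4)*(t^3 + 2*t^2 - 16*t - 32) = (t - 2)*(t + 4)^2*(t^2 - 2*t - 8) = (t - 4)*(t - 2)*(t + 4)^2*(t + 2)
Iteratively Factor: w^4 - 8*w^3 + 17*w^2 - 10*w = (w - 1)*(w^3 - 7*w^2 + 10*w) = (w - 5)*(w - 1)*(w^2 - 2*w) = (w - 5)*(w - 2)*(w - 1)*(w)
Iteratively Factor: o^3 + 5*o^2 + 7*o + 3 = (o + 1)*(o^2 + 4*o + 3) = (o + 1)*(o + 3)*(o + 1)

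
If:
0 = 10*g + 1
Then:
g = -1/10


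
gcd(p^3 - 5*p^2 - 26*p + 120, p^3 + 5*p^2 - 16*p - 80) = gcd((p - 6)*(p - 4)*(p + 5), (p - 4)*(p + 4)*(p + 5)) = p^2 + p - 20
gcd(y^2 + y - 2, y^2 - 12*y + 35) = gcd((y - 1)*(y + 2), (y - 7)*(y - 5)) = 1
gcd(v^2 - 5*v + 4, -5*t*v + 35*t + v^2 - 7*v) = 1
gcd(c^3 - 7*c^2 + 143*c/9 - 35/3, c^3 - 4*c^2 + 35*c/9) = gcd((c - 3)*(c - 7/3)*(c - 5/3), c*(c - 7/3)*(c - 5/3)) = c^2 - 4*c + 35/9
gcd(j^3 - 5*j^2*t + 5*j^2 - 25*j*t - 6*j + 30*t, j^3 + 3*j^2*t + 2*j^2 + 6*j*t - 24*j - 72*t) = j + 6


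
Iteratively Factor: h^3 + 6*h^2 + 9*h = (h + 3)*(h^2 + 3*h) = (h + 3)^2*(h)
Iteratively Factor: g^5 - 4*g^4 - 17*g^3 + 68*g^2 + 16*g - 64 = (g + 4)*(g^4 - 8*g^3 + 15*g^2 + 8*g - 16) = (g + 1)*(g + 4)*(g^3 - 9*g^2 + 24*g - 16) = (g - 4)*(g + 1)*(g + 4)*(g^2 - 5*g + 4) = (g - 4)*(g - 1)*(g + 1)*(g + 4)*(g - 4)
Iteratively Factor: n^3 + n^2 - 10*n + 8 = (n - 2)*(n^2 + 3*n - 4) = (n - 2)*(n - 1)*(n + 4)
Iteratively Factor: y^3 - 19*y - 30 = (y - 5)*(y^2 + 5*y + 6) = (y - 5)*(y + 3)*(y + 2)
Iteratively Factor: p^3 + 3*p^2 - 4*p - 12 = (p + 2)*(p^2 + p - 6) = (p - 2)*(p + 2)*(p + 3)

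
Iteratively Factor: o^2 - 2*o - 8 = (o - 4)*(o + 2)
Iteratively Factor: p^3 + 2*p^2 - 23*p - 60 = (p - 5)*(p^2 + 7*p + 12) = (p - 5)*(p + 3)*(p + 4)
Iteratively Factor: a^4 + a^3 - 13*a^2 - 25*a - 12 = (a + 3)*(a^3 - 2*a^2 - 7*a - 4) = (a - 4)*(a + 3)*(a^2 + 2*a + 1) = (a - 4)*(a + 1)*(a + 3)*(a + 1)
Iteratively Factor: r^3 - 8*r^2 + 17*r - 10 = (r - 5)*(r^2 - 3*r + 2) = (r - 5)*(r - 1)*(r - 2)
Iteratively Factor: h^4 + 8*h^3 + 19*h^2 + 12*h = (h + 4)*(h^3 + 4*h^2 + 3*h) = (h + 3)*(h + 4)*(h^2 + h) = (h + 1)*(h + 3)*(h + 4)*(h)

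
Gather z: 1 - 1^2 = 0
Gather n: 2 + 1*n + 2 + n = 2*n + 4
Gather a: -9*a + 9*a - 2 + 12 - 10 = 0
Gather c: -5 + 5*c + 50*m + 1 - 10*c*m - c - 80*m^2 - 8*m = c*(4 - 10*m) - 80*m^2 + 42*m - 4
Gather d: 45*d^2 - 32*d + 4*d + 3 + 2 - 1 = 45*d^2 - 28*d + 4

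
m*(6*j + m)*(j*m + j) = 6*j^2*m^2 + 6*j^2*m + j*m^3 + j*m^2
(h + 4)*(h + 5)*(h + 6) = h^3 + 15*h^2 + 74*h + 120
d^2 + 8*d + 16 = (d + 4)^2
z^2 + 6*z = z*(z + 6)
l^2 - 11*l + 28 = (l - 7)*(l - 4)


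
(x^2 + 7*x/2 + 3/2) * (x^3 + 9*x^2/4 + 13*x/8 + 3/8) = x^5 + 23*x^4/4 + 11*x^3 + 151*x^2/16 + 15*x/4 + 9/16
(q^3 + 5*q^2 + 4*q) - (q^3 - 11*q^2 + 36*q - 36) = 16*q^2 - 32*q + 36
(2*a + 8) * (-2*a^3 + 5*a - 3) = -4*a^4 - 16*a^3 + 10*a^2 + 34*a - 24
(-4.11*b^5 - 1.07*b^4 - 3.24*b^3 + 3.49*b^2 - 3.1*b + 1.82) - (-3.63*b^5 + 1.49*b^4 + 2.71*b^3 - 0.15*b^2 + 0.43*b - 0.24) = -0.48*b^5 - 2.56*b^4 - 5.95*b^3 + 3.64*b^2 - 3.53*b + 2.06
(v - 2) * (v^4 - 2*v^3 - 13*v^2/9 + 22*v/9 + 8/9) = v^5 - 4*v^4 + 23*v^3/9 + 16*v^2/3 - 4*v - 16/9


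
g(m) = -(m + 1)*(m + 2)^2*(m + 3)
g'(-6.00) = 248.00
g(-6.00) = -240.00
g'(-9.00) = 1358.00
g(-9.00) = -2352.00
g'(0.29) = -43.46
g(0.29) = -22.26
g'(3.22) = -558.51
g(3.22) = -715.23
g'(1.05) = -107.39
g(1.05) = -77.23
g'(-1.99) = 0.02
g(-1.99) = 0.00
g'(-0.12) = -22.82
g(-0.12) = -8.96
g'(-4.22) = 39.32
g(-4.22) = -19.36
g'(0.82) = -84.06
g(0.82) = -55.29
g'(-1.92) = 0.16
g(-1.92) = 0.01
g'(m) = -(m + 1)*(m + 2)^2 - (m + 1)*(m + 3)*(2*m + 4) - (m + 2)^2*(m + 3) = -4*m^3 - 24*m^2 - 46*m - 28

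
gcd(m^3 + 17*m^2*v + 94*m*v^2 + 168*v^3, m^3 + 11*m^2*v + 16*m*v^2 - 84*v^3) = m^2 + 13*m*v + 42*v^2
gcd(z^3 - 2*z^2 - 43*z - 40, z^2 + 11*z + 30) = z + 5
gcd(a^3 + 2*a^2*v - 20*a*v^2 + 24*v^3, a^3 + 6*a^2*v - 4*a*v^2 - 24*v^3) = -a^2 - 4*a*v + 12*v^2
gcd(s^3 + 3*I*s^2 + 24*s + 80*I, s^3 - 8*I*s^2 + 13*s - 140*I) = s^2 - I*s + 20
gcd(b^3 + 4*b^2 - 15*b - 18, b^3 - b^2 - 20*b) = 1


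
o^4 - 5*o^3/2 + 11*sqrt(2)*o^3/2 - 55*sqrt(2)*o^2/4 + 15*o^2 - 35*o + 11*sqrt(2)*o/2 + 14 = (o - 2)*(o - 1/2)*(o + 2*sqrt(2))*(o + 7*sqrt(2)/2)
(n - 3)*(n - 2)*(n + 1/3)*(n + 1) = n^4 - 11*n^3/3 - n^2/3 + 19*n/3 + 2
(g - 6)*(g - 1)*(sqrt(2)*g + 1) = sqrt(2)*g^3 - 7*sqrt(2)*g^2 + g^2 - 7*g + 6*sqrt(2)*g + 6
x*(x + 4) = x^2 + 4*x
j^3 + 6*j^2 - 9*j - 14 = (j - 2)*(j + 1)*(j + 7)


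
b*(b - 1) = b^2 - b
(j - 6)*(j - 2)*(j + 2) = j^3 - 6*j^2 - 4*j + 24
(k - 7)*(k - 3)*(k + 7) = k^3 - 3*k^2 - 49*k + 147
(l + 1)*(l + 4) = l^2 + 5*l + 4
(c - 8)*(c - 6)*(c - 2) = c^3 - 16*c^2 + 76*c - 96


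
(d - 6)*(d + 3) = d^2 - 3*d - 18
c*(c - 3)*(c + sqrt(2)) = c^3 - 3*c^2 + sqrt(2)*c^2 - 3*sqrt(2)*c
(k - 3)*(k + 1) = k^2 - 2*k - 3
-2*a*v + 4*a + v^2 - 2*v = (-2*a + v)*(v - 2)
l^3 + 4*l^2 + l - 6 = (l - 1)*(l + 2)*(l + 3)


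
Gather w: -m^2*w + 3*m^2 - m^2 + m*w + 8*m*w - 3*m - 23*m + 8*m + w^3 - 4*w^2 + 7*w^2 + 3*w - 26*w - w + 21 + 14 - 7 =2*m^2 - 18*m + w^3 + 3*w^2 + w*(-m^2 + 9*m - 24) + 28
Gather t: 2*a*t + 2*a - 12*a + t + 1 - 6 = -10*a + t*(2*a + 1) - 5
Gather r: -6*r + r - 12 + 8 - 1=-5*r - 5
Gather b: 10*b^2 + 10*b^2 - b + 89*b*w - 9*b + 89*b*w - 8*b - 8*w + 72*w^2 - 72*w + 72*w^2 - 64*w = 20*b^2 + b*(178*w - 18) + 144*w^2 - 144*w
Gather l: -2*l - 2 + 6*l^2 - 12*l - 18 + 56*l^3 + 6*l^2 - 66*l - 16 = 56*l^3 + 12*l^2 - 80*l - 36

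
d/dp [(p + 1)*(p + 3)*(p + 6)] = 3*p^2 + 20*p + 27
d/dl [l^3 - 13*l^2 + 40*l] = 3*l^2 - 26*l + 40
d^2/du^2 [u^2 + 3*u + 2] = 2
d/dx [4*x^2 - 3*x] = 8*x - 3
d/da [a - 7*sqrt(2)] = 1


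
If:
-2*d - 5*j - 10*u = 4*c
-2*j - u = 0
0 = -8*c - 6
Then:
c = -3/4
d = 3/2 - 15*u/4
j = -u/2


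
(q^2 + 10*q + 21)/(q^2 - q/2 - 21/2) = 2*(q + 7)/(2*q - 7)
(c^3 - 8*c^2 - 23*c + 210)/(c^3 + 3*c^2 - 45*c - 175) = (c - 6)/(c + 5)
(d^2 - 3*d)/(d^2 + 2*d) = (d - 3)/(d + 2)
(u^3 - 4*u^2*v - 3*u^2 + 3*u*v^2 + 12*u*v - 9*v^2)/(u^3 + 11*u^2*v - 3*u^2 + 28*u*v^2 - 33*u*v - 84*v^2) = (u^2 - 4*u*v + 3*v^2)/(u^2 + 11*u*v + 28*v^2)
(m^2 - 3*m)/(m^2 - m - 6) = m/(m + 2)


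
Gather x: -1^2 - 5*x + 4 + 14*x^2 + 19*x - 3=14*x^2 + 14*x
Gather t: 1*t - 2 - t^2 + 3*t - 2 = -t^2 + 4*t - 4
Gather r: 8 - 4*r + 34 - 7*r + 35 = 77 - 11*r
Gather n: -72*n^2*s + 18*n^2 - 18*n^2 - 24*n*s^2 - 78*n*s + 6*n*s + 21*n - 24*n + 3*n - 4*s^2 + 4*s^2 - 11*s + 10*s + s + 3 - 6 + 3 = -72*n^2*s + n*(-24*s^2 - 72*s)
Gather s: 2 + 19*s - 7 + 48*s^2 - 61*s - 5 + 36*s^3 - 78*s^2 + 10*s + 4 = 36*s^3 - 30*s^2 - 32*s - 6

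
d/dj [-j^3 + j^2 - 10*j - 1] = -3*j^2 + 2*j - 10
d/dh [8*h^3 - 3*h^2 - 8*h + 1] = 24*h^2 - 6*h - 8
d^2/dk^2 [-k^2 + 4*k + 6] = -2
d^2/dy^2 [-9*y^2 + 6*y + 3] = -18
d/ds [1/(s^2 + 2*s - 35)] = 2*(-s - 1)/(s^2 + 2*s - 35)^2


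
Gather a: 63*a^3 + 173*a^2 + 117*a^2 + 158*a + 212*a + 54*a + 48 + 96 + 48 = 63*a^3 + 290*a^2 + 424*a + 192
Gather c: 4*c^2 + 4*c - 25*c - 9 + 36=4*c^2 - 21*c + 27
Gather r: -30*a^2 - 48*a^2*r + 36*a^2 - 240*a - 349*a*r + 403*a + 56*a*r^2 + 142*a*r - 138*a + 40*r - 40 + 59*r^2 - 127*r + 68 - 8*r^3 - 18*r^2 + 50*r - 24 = 6*a^2 + 25*a - 8*r^3 + r^2*(56*a + 41) + r*(-48*a^2 - 207*a - 37) + 4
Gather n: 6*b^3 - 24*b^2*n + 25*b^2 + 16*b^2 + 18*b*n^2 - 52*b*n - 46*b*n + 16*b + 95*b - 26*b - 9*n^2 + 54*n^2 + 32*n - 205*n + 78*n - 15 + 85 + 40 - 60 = 6*b^3 + 41*b^2 + 85*b + n^2*(18*b + 45) + n*(-24*b^2 - 98*b - 95) + 50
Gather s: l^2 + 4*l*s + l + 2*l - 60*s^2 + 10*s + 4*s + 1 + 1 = l^2 + 3*l - 60*s^2 + s*(4*l + 14) + 2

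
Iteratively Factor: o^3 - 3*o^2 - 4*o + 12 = (o - 3)*(o^2 - 4) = (o - 3)*(o + 2)*(o - 2)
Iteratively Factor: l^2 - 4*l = (l - 4)*(l)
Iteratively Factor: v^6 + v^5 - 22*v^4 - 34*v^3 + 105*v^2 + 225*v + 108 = (v + 3)*(v^5 - 2*v^4 - 16*v^3 + 14*v^2 + 63*v + 36) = (v + 1)*(v + 3)*(v^4 - 3*v^3 - 13*v^2 + 27*v + 36) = (v + 1)*(v + 3)^2*(v^3 - 6*v^2 + 5*v + 12) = (v - 4)*(v + 1)*(v + 3)^2*(v^2 - 2*v - 3) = (v - 4)*(v - 3)*(v + 1)*(v + 3)^2*(v + 1)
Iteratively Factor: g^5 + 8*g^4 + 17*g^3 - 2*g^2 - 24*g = (g - 1)*(g^4 + 9*g^3 + 26*g^2 + 24*g) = (g - 1)*(g + 4)*(g^3 + 5*g^2 + 6*g) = g*(g - 1)*(g + 4)*(g^2 + 5*g + 6) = g*(g - 1)*(g + 3)*(g + 4)*(g + 2)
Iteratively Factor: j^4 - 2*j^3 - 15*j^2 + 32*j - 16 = (j - 1)*(j^3 - j^2 - 16*j + 16) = (j - 1)*(j + 4)*(j^2 - 5*j + 4) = (j - 4)*(j - 1)*(j + 4)*(j - 1)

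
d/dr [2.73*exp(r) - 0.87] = 2.73*exp(r)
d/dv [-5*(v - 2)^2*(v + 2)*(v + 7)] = -20*v^3 - 75*v^2 + 180*v + 100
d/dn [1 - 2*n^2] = -4*n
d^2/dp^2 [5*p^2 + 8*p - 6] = 10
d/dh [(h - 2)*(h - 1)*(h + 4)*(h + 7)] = 4*h^3 + 24*h^2 - 6*h - 62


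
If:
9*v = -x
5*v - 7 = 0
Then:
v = 7/5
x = -63/5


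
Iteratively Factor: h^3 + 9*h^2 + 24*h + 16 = (h + 1)*(h^2 + 8*h + 16) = (h + 1)*(h + 4)*(h + 4)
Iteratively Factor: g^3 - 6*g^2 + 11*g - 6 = (g - 3)*(g^2 - 3*g + 2) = (g - 3)*(g - 2)*(g - 1)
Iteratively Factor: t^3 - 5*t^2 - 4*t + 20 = (t + 2)*(t^2 - 7*t + 10) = (t - 2)*(t + 2)*(t - 5)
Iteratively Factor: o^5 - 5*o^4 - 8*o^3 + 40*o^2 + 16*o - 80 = (o - 2)*(o^4 - 3*o^3 - 14*o^2 + 12*o + 40) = (o - 2)^2*(o^3 - o^2 - 16*o - 20) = (o - 2)^2*(o + 2)*(o^2 - 3*o - 10) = (o - 5)*(o - 2)^2*(o + 2)*(o + 2)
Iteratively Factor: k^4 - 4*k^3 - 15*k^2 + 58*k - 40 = (k - 5)*(k^3 + k^2 - 10*k + 8) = (k - 5)*(k - 1)*(k^2 + 2*k - 8) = (k - 5)*(k - 1)*(k + 4)*(k - 2)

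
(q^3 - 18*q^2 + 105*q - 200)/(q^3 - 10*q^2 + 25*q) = (q - 8)/q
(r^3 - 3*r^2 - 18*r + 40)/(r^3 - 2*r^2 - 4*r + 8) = (r^2 - r - 20)/(r^2 - 4)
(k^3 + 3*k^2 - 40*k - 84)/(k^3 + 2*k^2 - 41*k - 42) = (k + 2)/(k + 1)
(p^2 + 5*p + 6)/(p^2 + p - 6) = (p + 2)/(p - 2)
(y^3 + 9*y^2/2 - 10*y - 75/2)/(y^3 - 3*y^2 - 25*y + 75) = (y + 5/2)/(y - 5)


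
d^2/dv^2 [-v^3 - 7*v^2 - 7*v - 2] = -6*v - 14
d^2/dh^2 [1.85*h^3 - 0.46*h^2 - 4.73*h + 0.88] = 11.1*h - 0.92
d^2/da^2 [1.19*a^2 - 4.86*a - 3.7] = 2.38000000000000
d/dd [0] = 0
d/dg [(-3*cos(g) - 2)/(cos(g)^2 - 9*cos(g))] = (-3*sin(g) + 18*sin(g)/cos(g)^2 - 4*tan(g))/(cos(g) - 9)^2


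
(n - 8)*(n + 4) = n^2 - 4*n - 32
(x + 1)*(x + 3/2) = x^2 + 5*x/2 + 3/2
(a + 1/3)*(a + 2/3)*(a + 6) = a^3 + 7*a^2 + 56*a/9 + 4/3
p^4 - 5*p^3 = p^3*(p - 5)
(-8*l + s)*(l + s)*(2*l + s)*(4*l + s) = -64*l^4 - 104*l^3*s - 42*l^2*s^2 - l*s^3 + s^4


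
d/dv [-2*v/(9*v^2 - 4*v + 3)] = 6*(3*v^2 - 1)/(81*v^4 - 72*v^3 + 70*v^2 - 24*v + 9)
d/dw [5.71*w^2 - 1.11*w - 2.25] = 11.42*w - 1.11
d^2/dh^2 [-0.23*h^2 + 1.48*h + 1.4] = -0.460000000000000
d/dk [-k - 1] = -1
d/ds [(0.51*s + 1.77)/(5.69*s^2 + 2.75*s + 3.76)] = (2.9019*s^2 + 1.4025*s - (0.51*s + 1.77)*(11.38*s + 2.75) + 1.9176)/(5.69*s^2 + 2.75*s + 3.76)^2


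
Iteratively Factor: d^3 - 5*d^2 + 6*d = (d)*(d^2 - 5*d + 6) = d*(d - 3)*(d - 2)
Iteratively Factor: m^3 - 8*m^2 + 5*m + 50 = (m + 2)*(m^2 - 10*m + 25) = (m - 5)*(m + 2)*(m - 5)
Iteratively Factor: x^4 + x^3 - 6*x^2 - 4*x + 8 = (x - 2)*(x^3 + 3*x^2 - 4) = (x - 2)*(x + 2)*(x^2 + x - 2) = (x - 2)*(x + 2)^2*(x - 1)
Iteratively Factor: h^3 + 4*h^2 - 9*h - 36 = (h + 3)*(h^2 + h - 12) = (h + 3)*(h + 4)*(h - 3)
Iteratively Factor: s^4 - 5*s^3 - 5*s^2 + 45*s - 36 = (s + 3)*(s^3 - 8*s^2 + 19*s - 12) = (s - 1)*(s + 3)*(s^2 - 7*s + 12) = (s - 3)*(s - 1)*(s + 3)*(s - 4)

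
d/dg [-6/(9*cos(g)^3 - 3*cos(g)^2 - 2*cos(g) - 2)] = 6*(-27*cos(g)^2 + 6*cos(g) + 2)*sin(g)/(-9*cos(g)^3 + 3*cos(g)^2 + 2*cos(g) + 2)^2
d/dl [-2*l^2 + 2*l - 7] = 2 - 4*l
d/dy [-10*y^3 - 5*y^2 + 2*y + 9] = -30*y^2 - 10*y + 2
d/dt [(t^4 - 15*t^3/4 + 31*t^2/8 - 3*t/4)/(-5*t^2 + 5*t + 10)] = (-16*t^3 - 10*t^2 + 28*t - 3)/(40*(t^2 + 2*t + 1))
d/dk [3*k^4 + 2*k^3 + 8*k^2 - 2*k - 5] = 12*k^3 + 6*k^2 + 16*k - 2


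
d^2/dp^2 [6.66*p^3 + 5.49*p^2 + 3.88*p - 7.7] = 39.96*p + 10.98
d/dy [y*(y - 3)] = 2*y - 3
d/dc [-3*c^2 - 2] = -6*c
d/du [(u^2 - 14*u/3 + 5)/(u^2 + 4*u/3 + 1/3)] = 2*(27*u^2 - 42*u - 37)/(9*u^4 + 24*u^3 + 22*u^2 + 8*u + 1)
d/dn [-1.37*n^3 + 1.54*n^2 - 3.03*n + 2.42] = -4.11*n^2 + 3.08*n - 3.03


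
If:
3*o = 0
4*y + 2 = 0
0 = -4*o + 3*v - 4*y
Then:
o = 0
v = -2/3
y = -1/2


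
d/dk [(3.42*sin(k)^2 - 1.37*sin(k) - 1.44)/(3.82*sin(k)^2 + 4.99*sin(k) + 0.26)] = (22.2992*sin(k)^2 + 12.78*sin(k) + 6.8294)*cos(k)/(14.5924*sin(k)^4 + 38.1236*sin(k)^3 + 26.8865*sin(k)^2 + 2.5948*sin(k) + 0.0676)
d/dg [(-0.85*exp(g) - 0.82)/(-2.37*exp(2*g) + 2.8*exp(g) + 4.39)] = (-(0.85*exp(g) + 0.82)*(4.74*exp(g) - 2.8) + 2.0145*exp(2*g) - 2.38*exp(g) - 3.7315)*exp(g)/(-2.37*exp(2*g) + 2.8*exp(g) + 4.39)^2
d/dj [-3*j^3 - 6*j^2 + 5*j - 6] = -9*j^2 - 12*j + 5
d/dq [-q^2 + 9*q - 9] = 9 - 2*q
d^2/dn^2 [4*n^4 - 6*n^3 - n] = 12*n*(4*n - 3)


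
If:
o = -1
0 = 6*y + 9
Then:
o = -1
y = -3/2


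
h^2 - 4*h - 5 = (h - 5)*(h + 1)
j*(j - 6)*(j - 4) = j^3 - 10*j^2 + 24*j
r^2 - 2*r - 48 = (r - 8)*(r + 6)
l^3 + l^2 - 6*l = l*(l - 2)*(l + 3)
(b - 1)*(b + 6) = b^2 + 5*b - 6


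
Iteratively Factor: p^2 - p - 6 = (p + 2)*(p - 3)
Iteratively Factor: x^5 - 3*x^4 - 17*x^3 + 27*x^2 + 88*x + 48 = (x + 1)*(x^4 - 4*x^3 - 13*x^2 + 40*x + 48) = (x + 1)^2*(x^3 - 5*x^2 - 8*x + 48) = (x - 4)*(x + 1)^2*(x^2 - x - 12) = (x - 4)^2*(x + 1)^2*(x + 3)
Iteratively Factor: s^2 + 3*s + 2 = (s + 1)*(s + 2)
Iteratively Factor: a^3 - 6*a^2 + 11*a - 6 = (a - 2)*(a^2 - 4*a + 3) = (a - 2)*(a - 1)*(a - 3)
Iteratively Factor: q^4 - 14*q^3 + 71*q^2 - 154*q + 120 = (q - 5)*(q^3 - 9*q^2 + 26*q - 24) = (q - 5)*(q - 3)*(q^2 - 6*q + 8) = (q - 5)*(q - 4)*(q - 3)*(q - 2)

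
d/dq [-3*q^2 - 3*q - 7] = -6*q - 3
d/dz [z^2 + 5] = 2*z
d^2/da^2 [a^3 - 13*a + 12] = 6*a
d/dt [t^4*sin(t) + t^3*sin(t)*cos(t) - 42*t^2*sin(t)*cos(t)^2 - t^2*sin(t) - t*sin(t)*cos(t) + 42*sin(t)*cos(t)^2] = t^4*cos(t) + 4*t^3*sin(t) + t^3*cos(2*t) + 3*t^2*sin(2*t)/2 - 23*t^2*cos(t)/2 - 63*t^2*cos(3*t)/2 - 23*t*sin(t) - 21*t*sin(3*t) - t*cos(2*t) - sin(2*t)/2 + 21*cos(t)/2 + 63*cos(3*t)/2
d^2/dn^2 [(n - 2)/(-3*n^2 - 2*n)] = 2*(-9*n^3 + 54*n^2 + 36*n + 8)/(n^3*(27*n^3 + 54*n^2 + 36*n + 8))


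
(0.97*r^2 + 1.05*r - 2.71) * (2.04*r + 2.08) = 1.9788*r^3 + 4.1596*r^2 - 3.3444*r - 5.6368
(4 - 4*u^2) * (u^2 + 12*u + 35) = -4*u^4 - 48*u^3 - 136*u^2 + 48*u + 140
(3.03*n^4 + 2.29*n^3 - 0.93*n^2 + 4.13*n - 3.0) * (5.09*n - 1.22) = 15.4227*n^5 + 7.9595*n^4 - 7.5275*n^3 + 22.1563*n^2 - 20.3086*n + 3.66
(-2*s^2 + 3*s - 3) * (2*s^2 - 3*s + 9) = -4*s^4 + 12*s^3 - 33*s^2 + 36*s - 27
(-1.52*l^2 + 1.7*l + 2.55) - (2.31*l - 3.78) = -1.52*l^2 - 0.61*l + 6.33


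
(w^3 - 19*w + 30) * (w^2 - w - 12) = w^5 - w^4 - 31*w^3 + 49*w^2 + 198*w - 360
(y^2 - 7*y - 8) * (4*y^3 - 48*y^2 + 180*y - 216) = 4*y^5 - 76*y^4 + 484*y^3 - 1092*y^2 + 72*y + 1728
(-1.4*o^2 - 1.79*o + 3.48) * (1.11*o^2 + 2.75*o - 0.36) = -1.554*o^4 - 5.8369*o^3 - 0.5557*o^2 + 10.2144*o - 1.2528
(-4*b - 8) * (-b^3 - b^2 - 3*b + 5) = 4*b^4 + 12*b^3 + 20*b^2 + 4*b - 40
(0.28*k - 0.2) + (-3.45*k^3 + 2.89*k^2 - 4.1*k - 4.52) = -3.45*k^3 + 2.89*k^2 - 3.82*k - 4.72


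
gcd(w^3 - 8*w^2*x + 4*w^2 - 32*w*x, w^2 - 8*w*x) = -w^2 + 8*w*x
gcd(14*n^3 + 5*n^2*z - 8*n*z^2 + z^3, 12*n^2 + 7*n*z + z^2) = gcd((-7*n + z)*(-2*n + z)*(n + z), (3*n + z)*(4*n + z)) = 1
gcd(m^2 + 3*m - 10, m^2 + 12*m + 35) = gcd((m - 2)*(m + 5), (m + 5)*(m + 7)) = m + 5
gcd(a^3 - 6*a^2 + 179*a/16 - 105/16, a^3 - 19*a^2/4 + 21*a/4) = a^2 - 19*a/4 + 21/4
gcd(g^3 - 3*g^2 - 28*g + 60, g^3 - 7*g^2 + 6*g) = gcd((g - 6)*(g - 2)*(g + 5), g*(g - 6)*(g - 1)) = g - 6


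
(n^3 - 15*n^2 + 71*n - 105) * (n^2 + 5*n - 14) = n^5 - 10*n^4 - 18*n^3 + 460*n^2 - 1519*n + 1470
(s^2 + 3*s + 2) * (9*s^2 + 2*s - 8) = 9*s^4 + 29*s^3 + 16*s^2 - 20*s - 16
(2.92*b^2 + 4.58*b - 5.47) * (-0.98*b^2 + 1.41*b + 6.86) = -2.8616*b^4 - 0.371200000000001*b^3 + 31.8496*b^2 + 23.7061*b - 37.5242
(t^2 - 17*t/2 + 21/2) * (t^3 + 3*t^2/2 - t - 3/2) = t^5 - 7*t^4 - 13*t^3/4 + 91*t^2/4 + 9*t/4 - 63/4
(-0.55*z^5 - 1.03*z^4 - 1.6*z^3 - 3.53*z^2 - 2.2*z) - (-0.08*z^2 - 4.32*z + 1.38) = -0.55*z^5 - 1.03*z^4 - 1.6*z^3 - 3.45*z^2 + 2.12*z - 1.38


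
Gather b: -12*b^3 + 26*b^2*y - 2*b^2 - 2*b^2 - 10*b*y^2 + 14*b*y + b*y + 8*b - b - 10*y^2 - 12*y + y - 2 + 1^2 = -12*b^3 + b^2*(26*y - 4) + b*(-10*y^2 + 15*y + 7) - 10*y^2 - 11*y - 1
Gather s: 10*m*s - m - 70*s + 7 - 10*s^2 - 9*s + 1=-m - 10*s^2 + s*(10*m - 79) + 8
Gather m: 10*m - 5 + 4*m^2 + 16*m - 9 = 4*m^2 + 26*m - 14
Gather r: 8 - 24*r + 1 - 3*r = 9 - 27*r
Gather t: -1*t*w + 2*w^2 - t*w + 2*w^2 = -2*t*w + 4*w^2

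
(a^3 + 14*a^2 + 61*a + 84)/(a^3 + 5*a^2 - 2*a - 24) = (a + 7)/(a - 2)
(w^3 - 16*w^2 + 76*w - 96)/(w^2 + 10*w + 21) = (w^3 - 16*w^2 + 76*w - 96)/(w^2 + 10*w + 21)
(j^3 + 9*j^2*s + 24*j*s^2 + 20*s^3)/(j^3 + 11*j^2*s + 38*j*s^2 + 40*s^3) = (j + 2*s)/(j + 4*s)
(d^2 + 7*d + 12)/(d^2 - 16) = (d + 3)/(d - 4)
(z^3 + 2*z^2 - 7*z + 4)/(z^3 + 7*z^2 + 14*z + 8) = (z^2 - 2*z + 1)/(z^2 + 3*z + 2)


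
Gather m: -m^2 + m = -m^2 + m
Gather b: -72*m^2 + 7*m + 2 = -72*m^2 + 7*m + 2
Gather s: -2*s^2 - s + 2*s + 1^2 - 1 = -2*s^2 + s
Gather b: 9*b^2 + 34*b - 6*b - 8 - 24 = 9*b^2 + 28*b - 32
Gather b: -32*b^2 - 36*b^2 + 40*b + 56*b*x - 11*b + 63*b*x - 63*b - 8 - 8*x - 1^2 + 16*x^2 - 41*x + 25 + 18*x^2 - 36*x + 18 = -68*b^2 + b*(119*x - 34) + 34*x^2 - 85*x + 34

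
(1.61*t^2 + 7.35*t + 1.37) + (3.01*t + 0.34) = 1.61*t^2 + 10.36*t + 1.71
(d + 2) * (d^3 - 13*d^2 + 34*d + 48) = d^4 - 11*d^3 + 8*d^2 + 116*d + 96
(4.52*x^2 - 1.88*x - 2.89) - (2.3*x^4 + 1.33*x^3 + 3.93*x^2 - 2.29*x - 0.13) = -2.3*x^4 - 1.33*x^3 + 0.589999999999999*x^2 + 0.41*x - 2.76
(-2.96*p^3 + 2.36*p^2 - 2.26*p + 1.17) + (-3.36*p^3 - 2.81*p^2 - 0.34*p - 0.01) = -6.32*p^3 - 0.45*p^2 - 2.6*p + 1.16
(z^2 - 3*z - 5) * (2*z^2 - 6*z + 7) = 2*z^4 - 12*z^3 + 15*z^2 + 9*z - 35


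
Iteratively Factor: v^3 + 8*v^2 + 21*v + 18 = (v + 3)*(v^2 + 5*v + 6) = (v + 2)*(v + 3)*(v + 3)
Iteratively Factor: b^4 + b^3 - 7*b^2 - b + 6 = (b + 1)*(b^3 - 7*b + 6) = (b - 2)*(b + 1)*(b^2 + 2*b - 3) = (b - 2)*(b - 1)*(b + 1)*(b + 3)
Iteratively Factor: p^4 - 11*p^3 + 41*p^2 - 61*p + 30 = (p - 1)*(p^3 - 10*p^2 + 31*p - 30) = (p - 3)*(p - 1)*(p^2 - 7*p + 10) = (p - 3)*(p - 2)*(p - 1)*(p - 5)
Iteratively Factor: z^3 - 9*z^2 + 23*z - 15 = (z - 1)*(z^2 - 8*z + 15) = (z - 3)*(z - 1)*(z - 5)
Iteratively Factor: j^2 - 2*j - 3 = (j - 3)*(j + 1)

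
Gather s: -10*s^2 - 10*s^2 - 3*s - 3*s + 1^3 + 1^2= -20*s^2 - 6*s + 2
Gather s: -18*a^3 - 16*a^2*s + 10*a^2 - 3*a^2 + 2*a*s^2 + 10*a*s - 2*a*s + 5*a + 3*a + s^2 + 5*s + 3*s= -18*a^3 + 7*a^2 + 8*a + s^2*(2*a + 1) + s*(-16*a^2 + 8*a + 8)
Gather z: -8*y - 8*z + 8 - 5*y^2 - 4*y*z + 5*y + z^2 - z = -5*y^2 - 3*y + z^2 + z*(-4*y - 9) + 8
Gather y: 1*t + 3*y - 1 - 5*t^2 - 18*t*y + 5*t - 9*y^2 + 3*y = -5*t^2 + 6*t - 9*y^2 + y*(6 - 18*t) - 1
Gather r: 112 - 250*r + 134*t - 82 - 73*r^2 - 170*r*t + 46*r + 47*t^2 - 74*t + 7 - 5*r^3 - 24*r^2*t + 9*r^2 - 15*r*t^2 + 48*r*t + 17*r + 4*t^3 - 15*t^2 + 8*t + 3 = -5*r^3 + r^2*(-24*t - 64) + r*(-15*t^2 - 122*t - 187) + 4*t^3 + 32*t^2 + 68*t + 40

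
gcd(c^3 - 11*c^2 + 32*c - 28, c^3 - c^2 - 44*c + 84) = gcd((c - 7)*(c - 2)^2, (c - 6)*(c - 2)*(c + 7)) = c - 2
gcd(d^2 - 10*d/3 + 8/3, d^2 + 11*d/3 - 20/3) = d - 4/3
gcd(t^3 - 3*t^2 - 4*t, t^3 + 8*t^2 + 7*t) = t^2 + t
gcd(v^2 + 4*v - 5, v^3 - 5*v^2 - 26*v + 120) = v + 5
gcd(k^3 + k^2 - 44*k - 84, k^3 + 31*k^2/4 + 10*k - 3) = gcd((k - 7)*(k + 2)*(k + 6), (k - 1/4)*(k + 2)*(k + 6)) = k^2 + 8*k + 12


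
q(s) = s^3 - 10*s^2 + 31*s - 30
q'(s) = 3*s^2 - 20*s + 31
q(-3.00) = -240.00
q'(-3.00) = 118.00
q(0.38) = -19.61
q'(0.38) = 23.83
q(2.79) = 0.37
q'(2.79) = -1.45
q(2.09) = 0.24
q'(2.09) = 2.30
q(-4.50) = -463.12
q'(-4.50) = 181.75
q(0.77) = -11.60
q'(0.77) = 17.38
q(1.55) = -2.25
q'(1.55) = 7.21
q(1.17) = -5.82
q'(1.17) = 11.71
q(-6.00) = -792.00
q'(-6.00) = 259.00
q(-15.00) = -6120.00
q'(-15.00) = 1006.00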